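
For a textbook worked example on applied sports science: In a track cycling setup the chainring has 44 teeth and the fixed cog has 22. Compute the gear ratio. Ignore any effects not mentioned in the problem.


GR = front_teeth / rear_teeth
GR = 44 / 22
GR = 2

2


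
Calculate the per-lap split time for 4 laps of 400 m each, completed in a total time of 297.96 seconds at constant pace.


Split time = total_time / n_laps = 297.96 / 4
Split time = 74.49 s per lap

74.49 s


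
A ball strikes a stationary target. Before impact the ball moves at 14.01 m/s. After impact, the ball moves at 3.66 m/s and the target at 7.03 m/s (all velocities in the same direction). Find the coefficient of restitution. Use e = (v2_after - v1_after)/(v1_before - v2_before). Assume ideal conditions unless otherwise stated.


e = (v2_after - v1_after) / (v1_before - v2_before)
Numerator = 7.03 - 3.66 = 3.37
Denominator = 14.01 - 0 = 14.01
e = 3.37 / 14.01 = 0.2405

0.2405


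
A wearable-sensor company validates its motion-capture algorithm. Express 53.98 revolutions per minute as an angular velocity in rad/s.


omega = RPM * 2 * pi / 60
omega = 53.98 * 2 * 3.14159 / 60
omega = 339.1663 / 60 = 5.6528 rad/s

5.6528 rad/s


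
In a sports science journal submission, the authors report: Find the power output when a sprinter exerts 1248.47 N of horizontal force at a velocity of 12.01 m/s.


P = F * v
P = 1248.47 * 12.01
P = 14994.1247 W

14994.1247 W


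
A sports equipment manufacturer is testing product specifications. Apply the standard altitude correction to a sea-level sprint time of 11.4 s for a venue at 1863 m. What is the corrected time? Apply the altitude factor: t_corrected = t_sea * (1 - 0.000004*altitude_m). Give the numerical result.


Correction factor = 1 - 0.000004 * 1863 = 0.992548
t_corrected = t_sea * factor = 11.4 * 0.992548
t_corrected = 11.315 s

11.315 s


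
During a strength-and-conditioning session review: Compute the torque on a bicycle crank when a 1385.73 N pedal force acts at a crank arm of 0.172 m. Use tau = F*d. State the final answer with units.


tau = F * d
tau = 1385.73 * 0.172
tau = 238.3456 N*m

238.3456 N*m


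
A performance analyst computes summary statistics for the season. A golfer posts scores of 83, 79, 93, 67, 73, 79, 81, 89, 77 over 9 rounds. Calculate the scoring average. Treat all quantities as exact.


Average = sum / n
Sum = 721
Average = 721 / 9 = 80.1111

80.1111


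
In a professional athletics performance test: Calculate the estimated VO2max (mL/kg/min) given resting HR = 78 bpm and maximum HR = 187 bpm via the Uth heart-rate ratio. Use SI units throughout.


VO2max = 15.3 * HRmax / HRrest
VO2max = 15.3 * 187 / 78
VO2max = 2861.1 / 78 = 36.6808 mL/kg/min

36.6808 mL/kg/min


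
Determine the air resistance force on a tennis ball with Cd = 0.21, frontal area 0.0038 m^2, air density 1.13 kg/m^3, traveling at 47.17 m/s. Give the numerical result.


Fd = 0.5 * Cd * rho * A * v^2
Fd = 0.5 * 0.21 * 1.13 * 0.0038 * 47.17^2
v^2 = 2225.0089
Fd = 0.5 * 0.21 * 1.13 * 0.0038 * 2225.0089 = 1.0032 N

1.0032 N


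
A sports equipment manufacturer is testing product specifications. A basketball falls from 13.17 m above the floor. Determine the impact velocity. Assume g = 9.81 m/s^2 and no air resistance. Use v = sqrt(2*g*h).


v = sqrt(2 * g * h)
v = sqrt(2 * 9.81 * 13.17)
v = sqrt(258.3954) = 16.0747 m/s

16.0747 m/s


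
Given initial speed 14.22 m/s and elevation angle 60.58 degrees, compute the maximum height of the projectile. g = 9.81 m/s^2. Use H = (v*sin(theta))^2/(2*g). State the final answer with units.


H = (v*sin(theta))^2 / (2*g)
vy = v*sin(theta) = 14.22 * sin(60.58 deg) = 12.3862 m/s
H = vy^2 / (2*g) = 153.4185 / (2*9.81)
H = 153.4185 / 19.62 = 7.8195 m

7.8195 m


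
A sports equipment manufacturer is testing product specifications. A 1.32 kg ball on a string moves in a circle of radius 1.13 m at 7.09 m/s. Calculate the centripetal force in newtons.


Fc = m * v^2 / r
v^2 = 7.09^2 = 50.2681
Fc = 1.32 * 50.2681 / 1.13
Fc = 66.3539 / 1.13 = 58.7203 N

58.7203 N


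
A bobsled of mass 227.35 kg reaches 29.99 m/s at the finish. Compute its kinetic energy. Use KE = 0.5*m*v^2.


KE = 0.5 * m * v^2
KE = 0.5 * 227.35 * 29.99^2
KE = 0.5 * 227.35 * 899.4001 = 102239.3064 J

102239.3064 J


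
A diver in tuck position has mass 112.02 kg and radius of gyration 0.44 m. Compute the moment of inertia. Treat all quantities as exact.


I = m * k^2
I = 112.02 * 0.44^2
I = 112.02 * 0.1936 = 21.6871 kg*m^2

21.6871 kg*m^2


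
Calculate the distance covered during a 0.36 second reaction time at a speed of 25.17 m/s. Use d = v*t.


d = v * t
d = 25.17 * 0.36
d = 9.0612 m

9.0612 m


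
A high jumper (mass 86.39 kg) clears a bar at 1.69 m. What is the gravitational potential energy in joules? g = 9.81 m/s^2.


PE = m * g * h
PE = 86.39 * 9.81 * 1.69
PE = 847.4859 * 1.69 = 1432.2512 J

1432.2512 J


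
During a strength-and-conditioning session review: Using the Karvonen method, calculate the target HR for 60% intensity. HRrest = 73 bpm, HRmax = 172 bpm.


Target = HRrest + pct*(HRmax - HRrest)
Heart rate reserve = HRmax - HRrest = 172 - 73 = 99 bpm
Fraction = 60% = 0.6
Target = 73 + 0.6 * 99
Target = 73 + 59.4 = 132.4 bpm

132.4 bpm


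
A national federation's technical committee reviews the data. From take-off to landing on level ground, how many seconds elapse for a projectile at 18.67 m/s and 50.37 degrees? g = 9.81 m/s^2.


T = 2*v*sin(theta)/g
sin(theta) = sin(50.37 deg) = 0.7702
T = 2*18.67*0.7702 / 9.81
T = 28.7585 / 9.81 = 2.9315 s

2.9315 s


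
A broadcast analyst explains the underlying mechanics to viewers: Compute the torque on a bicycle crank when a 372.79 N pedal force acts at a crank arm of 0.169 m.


tau = F * d
tau = 372.79 * 0.169
tau = 63.0015 N*m

63.0015 N*m


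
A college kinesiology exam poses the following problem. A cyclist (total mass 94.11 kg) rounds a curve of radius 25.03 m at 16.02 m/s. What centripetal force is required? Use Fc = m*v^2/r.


Fc = m * v^2 / r
v^2 = 16.02^2 = 256.6404
Fc = 94.11 * 256.6404 / 25.03
Fc = 24152.428 / 25.03 = 964.9392 N

964.9392 N


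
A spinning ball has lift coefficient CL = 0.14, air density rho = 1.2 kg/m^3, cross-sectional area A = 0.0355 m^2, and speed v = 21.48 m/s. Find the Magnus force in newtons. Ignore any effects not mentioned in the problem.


FM = 0.5 * CL * rho * A * v^2
FM = 0.5 * 0.14 * 1.2 * 0.0355 * 21.48^2
v^2 = 461.3904
FM = 0.5 * 0.14 * 1.2 * 0.0355 * 461.3904 = 1.3759 N

1.3759 N


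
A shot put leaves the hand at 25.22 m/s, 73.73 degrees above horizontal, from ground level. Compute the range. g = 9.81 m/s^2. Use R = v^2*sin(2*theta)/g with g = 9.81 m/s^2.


R = v^2 * sin(2*theta) / g
Convert angle to radians: theta = 73.73 deg = 1.2868 rad
sin(2*theta) = sin(2.5737) = 0.5379
R = 25.22^2 * 0.5379 / 9.81
R = 636.0484 * 0.5379 / 9.81 = 34.8749 m

34.8749 m


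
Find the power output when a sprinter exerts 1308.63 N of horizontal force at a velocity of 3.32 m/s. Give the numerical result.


P = F * v
P = 1308.63 * 3.32
P = 4344.6516 W

4344.6516 W


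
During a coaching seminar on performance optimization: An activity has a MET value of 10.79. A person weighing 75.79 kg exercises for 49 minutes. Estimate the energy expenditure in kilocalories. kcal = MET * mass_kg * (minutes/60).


kcal = MET * mass * time_hr
Convert time: 49 min = 0.8167 hr
kcal = 10.79 * 75.79 * 0.8167
kcal = 667.8488 kcal

667.8488 kcal


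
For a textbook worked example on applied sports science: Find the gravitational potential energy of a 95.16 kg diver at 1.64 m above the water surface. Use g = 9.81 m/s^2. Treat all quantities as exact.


PE = m * g * h
PE = 95.16 * 9.81 * 1.64
PE = 933.5196 * 1.64 = 1530.9721 J

1530.9721 J


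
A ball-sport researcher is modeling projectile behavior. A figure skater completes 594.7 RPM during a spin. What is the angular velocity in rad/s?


omega = RPM * 2 * pi / 60
omega = 594.7 * 2 * 3.14159 / 60
omega = 3736.6103 / 60 = 62.2768 rad/s

62.2768 rad/s


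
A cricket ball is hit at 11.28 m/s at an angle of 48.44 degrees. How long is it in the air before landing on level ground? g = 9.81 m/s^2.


T = 2*v*sin(theta)/g
sin(theta) = sin(48.44 deg) = 0.7483
T = 2*11.28*0.7483 / 9.81
T = 16.8808 / 9.81 = 1.7208 s

1.7208 s


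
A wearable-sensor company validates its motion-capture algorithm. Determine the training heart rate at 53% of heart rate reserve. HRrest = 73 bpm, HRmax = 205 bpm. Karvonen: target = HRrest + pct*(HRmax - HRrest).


Target = HRrest + pct*(HRmax - HRrest)
Heart rate reserve = HRmax - HRrest = 205 - 73 = 132 bpm
Fraction = 53% = 0.53
Target = 73 + 0.53 * 132
Target = 73 + 69.96 = 142.96 bpm

142.96 bpm


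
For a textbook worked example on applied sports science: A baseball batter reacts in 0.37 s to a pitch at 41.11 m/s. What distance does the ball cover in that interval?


d = v * t
d = 41.11 * 0.37
d = 15.2107 m

15.2107 m


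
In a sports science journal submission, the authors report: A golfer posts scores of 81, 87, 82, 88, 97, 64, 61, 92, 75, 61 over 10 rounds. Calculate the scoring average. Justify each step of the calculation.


Average = sum / n
Sum = 788
Average = 788 / 10 = 78.8

78.8


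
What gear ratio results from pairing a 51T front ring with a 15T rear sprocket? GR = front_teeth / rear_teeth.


GR = front_teeth / rear_teeth
GR = 51 / 15
GR = 3.4

3.4


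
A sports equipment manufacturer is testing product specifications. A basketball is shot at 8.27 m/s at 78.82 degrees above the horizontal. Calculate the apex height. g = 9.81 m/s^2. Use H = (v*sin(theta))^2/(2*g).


H = (v*sin(theta))^2 / (2*g)
vy = v*sin(theta) = 8.27 * sin(78.82 deg) = 8.1131 m/s
H = vy^2 / (2*g) = 65.8217 / (2*9.81)
H = 65.8217 / 19.62 = 3.3548 m

3.3548 m


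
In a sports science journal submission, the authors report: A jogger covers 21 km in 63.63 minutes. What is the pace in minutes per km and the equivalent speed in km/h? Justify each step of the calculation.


Pace = time / distance = 63.63 min / 21 km = 3.03 min/km
Speed = distance / time_in_hours = 21 / 1.0605 hr
Speed = 19.802 km/h

3.03 min/km, 19.802 km/h


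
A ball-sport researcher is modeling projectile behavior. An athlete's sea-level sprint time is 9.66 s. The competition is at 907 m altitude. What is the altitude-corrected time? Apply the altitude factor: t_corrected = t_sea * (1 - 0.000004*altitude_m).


Correction factor = 1 - 0.000004 * 907 = 0.996372
t_corrected = t_sea * factor = 9.66 * 0.996372
t_corrected = 9.625 s

9.625 s


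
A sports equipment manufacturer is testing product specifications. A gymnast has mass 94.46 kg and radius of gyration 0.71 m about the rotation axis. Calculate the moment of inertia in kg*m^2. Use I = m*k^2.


I = m * k^2
I = 94.46 * 0.71^2
I = 94.46 * 0.5041 = 47.6173 kg*m^2

47.6173 kg*m^2


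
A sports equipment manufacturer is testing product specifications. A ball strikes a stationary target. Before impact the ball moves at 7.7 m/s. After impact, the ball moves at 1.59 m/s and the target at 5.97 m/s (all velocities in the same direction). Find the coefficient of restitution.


e = (v2_after - v1_after) / (v1_before - v2_before)
Numerator = 5.97 - 1.59 = 4.38
Denominator = 7.7 - 0 = 7.7
e = 4.38 / 7.7 = 0.5688

0.5688


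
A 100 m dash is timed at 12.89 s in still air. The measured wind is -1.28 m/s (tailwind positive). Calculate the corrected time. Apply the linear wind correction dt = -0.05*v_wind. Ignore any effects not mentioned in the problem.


dt = -0.05 * v_wind = -0.05 * -1.28 = 0.064 s
t_corrected = t_still + dt = 12.89 + (0.064)
t_corrected = 12.954 s

12.954 s


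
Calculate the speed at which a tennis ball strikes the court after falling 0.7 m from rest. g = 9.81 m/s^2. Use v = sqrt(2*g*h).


v = sqrt(2 * g * h)
v = sqrt(2 * 9.81 * 0.7)
v = sqrt(13.734) = 3.7059 m/s

3.7059 m/s


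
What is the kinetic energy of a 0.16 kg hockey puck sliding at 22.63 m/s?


KE = 0.5 * m * v^2
KE = 0.5 * 0.16 * 22.63^2
KE = 0.5 * 0.16 * 512.1169 = 40.9694 J

40.9694 J


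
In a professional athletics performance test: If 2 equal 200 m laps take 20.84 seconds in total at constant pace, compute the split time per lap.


Split time = total_time / n_laps = 20.84 / 2
Split time = 10.42 s per lap

10.42 s


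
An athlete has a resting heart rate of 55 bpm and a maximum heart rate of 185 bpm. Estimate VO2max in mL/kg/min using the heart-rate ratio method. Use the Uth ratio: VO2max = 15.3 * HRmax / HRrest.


VO2max = 15.3 * HRmax / HRrest
VO2max = 15.3 * 185 / 55
VO2max = 2830.5 / 55 = 51.4636 mL/kg/min

51.4636 mL/kg/min


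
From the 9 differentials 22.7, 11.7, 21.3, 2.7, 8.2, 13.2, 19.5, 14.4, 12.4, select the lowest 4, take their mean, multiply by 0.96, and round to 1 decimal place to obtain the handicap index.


All differentials: 22.7, 11.7, 21.3, 2.7, 8.2, 13.2, 19.5, 14.4, 12.4
Sorted: 2.7, 8.2, 11.7, 12.4, 13.2, 14.4, 19.5, 21.3, 22.7
Best 4: 2.7, 8.2, 11.7, 12.4
Average of best = 35 / 4 = 8.75
Raw index = 8.75 * 0.96 = 8.4
Handicap index = round(8.4, 1) = 8.4

8.4


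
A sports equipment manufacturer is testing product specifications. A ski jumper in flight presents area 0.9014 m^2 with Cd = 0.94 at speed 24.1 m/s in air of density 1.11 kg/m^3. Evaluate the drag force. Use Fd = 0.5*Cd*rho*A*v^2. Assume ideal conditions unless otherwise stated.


Fd = 0.5 * Cd * rho * A * v^2
Fd = 0.5 * 0.94 * 1.11 * 0.9014 * 24.1^2
v^2 = 580.81
Fd = 0.5 * 0.94 * 1.11 * 0.9014 * 580.81 = 273.1319 N

273.1319 N


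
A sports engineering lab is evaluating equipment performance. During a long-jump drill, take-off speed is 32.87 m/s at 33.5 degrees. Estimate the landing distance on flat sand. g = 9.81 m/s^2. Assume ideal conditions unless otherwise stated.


R = v^2 * sin(2*theta) / g
Convert angle to radians: theta = 33.5 deg = 0.5847 rad
sin(2*theta) = sin(1.1694) = 0.9205
R = 32.87^2 * 0.9205 / 9.81
R = 1080.4369 * 0.9205 / 9.81 = 101.381 m

101.381 m


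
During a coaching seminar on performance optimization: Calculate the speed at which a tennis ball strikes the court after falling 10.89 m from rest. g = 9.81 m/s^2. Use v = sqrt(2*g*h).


v = sqrt(2 * g * h)
v = sqrt(2 * 9.81 * 10.89)
v = sqrt(213.6618) = 14.6172 m/s

14.6172 m/s


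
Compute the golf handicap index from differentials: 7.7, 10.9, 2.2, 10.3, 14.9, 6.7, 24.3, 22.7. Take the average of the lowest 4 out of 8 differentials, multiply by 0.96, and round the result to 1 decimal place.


All differentials: 7.7, 10.9, 2.2, 10.3, 14.9, 6.7, 24.3, 22.7
Sorted: 2.2, 6.7, 7.7, 10.3, 10.9, 14.9, 22.7, 24.3
Best 4: 2.2, 6.7, 7.7, 10.3
Average of best = 26.9 / 4 = 6.725
Raw index = 6.725 * 0.96 = 6.456
Handicap index = round(6.456, 1) = 6.5

6.5


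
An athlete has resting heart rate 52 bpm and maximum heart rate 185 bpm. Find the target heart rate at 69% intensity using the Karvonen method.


Target = HRrest + pct*(HRmax - HRrest)
Heart rate reserve = HRmax - HRrest = 185 - 52 = 133 bpm
Fraction = 69% = 0.69
Target = 52 + 0.69 * 133
Target = 52 + 91.77 = 143.77 bpm

143.77 bpm


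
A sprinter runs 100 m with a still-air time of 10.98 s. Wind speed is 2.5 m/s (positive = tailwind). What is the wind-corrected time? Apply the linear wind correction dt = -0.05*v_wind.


dt = -0.05 * v_wind = -0.05 * 2.5 = -0.125 s
t_corrected = t_still + dt = 10.98 + (-0.125)
t_corrected = 10.855 s

10.855 s


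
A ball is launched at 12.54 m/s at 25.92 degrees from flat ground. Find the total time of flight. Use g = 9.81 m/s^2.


T = 2*v*sin(theta)/g
sin(theta) = sin(25.92 deg) = 0.4371
T = 2*12.54*0.4371 / 9.81
T = 10.9629 / 9.81 = 1.1175 s

1.1175 s


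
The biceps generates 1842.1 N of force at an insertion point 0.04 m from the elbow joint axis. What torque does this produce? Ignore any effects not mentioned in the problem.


tau = F * d
tau = 1842.1 * 0.04
tau = 73.684 N*m

73.684 N*m


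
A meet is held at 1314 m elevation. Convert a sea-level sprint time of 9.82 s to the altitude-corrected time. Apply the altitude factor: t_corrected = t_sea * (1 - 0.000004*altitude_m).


Correction factor = 1 - 0.000004 * 1314 = 0.994744
t_corrected = t_sea * factor = 9.82 * 0.994744
t_corrected = 9.7684 s

9.7684 s


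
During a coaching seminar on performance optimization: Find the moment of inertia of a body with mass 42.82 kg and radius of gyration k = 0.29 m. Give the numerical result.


I = m * k^2
I = 42.82 * 0.29^2
I = 42.82 * 0.0841 = 3.6012 kg*m^2

3.6012 kg*m^2


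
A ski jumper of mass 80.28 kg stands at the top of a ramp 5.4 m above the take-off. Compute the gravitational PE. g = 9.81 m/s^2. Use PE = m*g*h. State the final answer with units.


PE = m * g * h
PE = 80.28 * 9.81 * 5.4
PE = 787.5468 * 5.4 = 4252.7527 J

4252.7527 J


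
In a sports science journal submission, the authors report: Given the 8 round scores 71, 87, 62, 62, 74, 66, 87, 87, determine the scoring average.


Average = sum / n
Sum = 596
Average = 596 / 8 = 74.5

74.5


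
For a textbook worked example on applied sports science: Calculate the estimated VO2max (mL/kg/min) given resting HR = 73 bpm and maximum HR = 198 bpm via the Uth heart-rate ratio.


VO2max = 15.3 * HRmax / HRrest
VO2max = 15.3 * 198 / 73
VO2max = 3029.4 / 73 = 41.4986 mL/kg/min

41.4986 mL/kg/min


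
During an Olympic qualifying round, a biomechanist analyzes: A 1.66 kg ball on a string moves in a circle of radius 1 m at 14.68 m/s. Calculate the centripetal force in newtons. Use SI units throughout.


Fc = m * v^2 / r
v^2 = 14.68^2 = 215.5024
Fc = 1.66 * 215.5024 / 1
Fc = 357.734 / 1 = 357.734 N

357.734 N


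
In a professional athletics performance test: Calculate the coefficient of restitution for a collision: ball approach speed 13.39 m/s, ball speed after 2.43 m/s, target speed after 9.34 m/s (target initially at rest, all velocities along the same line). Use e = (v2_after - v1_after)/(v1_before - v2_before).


e = (v2_after - v1_after) / (v1_before - v2_before)
Numerator = 9.34 - 2.43 = 6.91
Denominator = 13.39 - 0 = 13.39
e = 6.91 / 13.39 = 0.5161

0.5161


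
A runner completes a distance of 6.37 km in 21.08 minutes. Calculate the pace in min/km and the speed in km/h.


Pace = time / distance = 21.08 min / 6.37 km = 3.3093 min/km
Speed = distance / time_in_hours = 6.37 / 0.3513 hr
Speed = 18.1309 km/h

3.3093 min/km, 18.1309 km/h


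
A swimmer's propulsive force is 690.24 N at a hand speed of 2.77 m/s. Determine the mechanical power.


P = F * v
P = 690.24 * 2.77
P = 1911.9648 W

1911.9648 W


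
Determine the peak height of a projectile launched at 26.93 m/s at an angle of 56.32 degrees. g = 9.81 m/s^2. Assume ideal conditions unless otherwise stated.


H = (v*sin(theta))^2 / (2*g)
vy = v*sin(theta) = 26.93 * sin(56.32 deg) = 22.4097 m/s
H = vy^2 / (2*g) = 502.1964 / (2*9.81)
H = 502.1964 / 19.62 = 25.5961 m

25.5961 m


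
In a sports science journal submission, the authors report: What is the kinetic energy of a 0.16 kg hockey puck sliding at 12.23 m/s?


KE = 0.5 * m * v^2
KE = 0.5 * 0.16 * 12.23^2
KE = 0.5 * 0.16 * 149.5729 = 11.9658 J

11.9658 J


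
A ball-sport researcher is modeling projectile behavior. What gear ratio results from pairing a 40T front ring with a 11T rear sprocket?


GR = front_teeth / rear_teeth
GR = 40 / 11
GR = 3.6364

3.6364


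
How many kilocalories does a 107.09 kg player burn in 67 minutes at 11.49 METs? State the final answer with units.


kcal = MET * mass * time_hr
Convert time: 67 min = 1.1167 hr
kcal = 11.49 * 107.09 * 1.1167
kcal = 1374.0182 kcal

1374.0182 kcal


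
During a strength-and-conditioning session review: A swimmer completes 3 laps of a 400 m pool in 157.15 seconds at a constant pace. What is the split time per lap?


Split time = total_time / n_laps = 157.15 / 3
Split time = 52.3833 s per lap

52.3833 s


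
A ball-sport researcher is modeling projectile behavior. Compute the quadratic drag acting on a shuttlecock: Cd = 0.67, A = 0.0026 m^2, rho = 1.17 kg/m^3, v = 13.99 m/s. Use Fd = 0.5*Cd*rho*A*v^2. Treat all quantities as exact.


Fd = 0.5 * Cd * rho * A * v^2
Fd = 0.5 * 0.67 * 1.17 * 0.0026 * 13.99^2
v^2 = 195.7201
Fd = 0.5 * 0.67 * 1.17 * 0.0026 * 195.7201 = 0.1995 N

0.1995 N


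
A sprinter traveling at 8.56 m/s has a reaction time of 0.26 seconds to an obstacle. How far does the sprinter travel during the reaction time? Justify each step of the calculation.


d = v * t
d = 8.56 * 0.26
d = 2.2256 m

2.2256 m


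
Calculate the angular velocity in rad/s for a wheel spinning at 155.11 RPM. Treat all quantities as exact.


omega = RPM * 2 * pi / 60
omega = 155.11 * 2 * 3.14159 / 60
omega = 974.5849 / 60 = 16.2431 rad/s

16.2431 rad/s


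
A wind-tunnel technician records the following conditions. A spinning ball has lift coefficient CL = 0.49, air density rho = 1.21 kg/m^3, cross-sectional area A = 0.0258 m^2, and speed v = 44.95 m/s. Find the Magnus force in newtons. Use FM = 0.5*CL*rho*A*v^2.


FM = 0.5 * CL * rho * A * v^2
FM = 0.5 * 0.49 * 1.21 * 0.0258 * 44.95^2
v^2 = 2020.5025
FM = 0.5 * 0.49 * 1.21 * 0.0258 * 2020.5025 = 15.4536 N

15.4536 N


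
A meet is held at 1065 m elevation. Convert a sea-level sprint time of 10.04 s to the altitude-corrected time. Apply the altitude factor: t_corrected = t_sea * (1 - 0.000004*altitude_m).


Correction factor = 1 - 0.000004 * 1065 = 0.99574
t_corrected = t_sea * factor = 10.04 * 0.99574
t_corrected = 9.9972 s

9.9972 s


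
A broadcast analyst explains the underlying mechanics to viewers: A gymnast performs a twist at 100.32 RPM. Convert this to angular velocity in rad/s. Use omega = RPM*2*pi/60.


omega = RPM * 2 * pi / 60
omega = 100.32 * 2 * 3.14159 / 60
omega = 630.3292 / 60 = 10.5055 rad/s

10.5055 rad/s


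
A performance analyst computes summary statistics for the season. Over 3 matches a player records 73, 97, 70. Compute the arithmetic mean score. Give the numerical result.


Average = sum / n
Sum = 240
Average = 240 / 3 = 80

80


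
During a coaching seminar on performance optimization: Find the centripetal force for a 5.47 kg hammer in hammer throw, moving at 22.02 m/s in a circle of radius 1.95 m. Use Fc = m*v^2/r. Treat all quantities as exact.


Fc = m * v^2 / r
v^2 = 22.02^2 = 484.8804
Fc = 5.47 * 484.8804 / 1.95
Fc = 2652.2958 / 1.95 = 1360.1517 N

1360.1517 N


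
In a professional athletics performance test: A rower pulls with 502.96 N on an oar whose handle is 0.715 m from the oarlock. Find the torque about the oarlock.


tau = F * d
tau = 502.96 * 0.715
tau = 359.6164 N*m

359.6164 N*m


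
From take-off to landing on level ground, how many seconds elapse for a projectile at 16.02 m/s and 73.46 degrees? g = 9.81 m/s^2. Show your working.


T = 2*v*sin(theta)/g
sin(theta) = sin(73.46 deg) = 0.9586
T = 2*16.02*0.9586 / 9.81
T = 30.7142 / 9.81 = 3.1309 s

3.1309 s


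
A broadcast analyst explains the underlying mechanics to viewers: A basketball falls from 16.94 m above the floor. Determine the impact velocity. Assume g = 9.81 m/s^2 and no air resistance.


v = sqrt(2 * g * h)
v = sqrt(2 * 9.81 * 16.94)
v = sqrt(332.3628) = 18.2308 m/s

18.2308 m/s


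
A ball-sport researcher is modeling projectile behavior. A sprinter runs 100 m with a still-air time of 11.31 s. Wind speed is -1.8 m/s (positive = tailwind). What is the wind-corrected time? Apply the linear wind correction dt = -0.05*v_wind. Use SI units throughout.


dt = -0.05 * v_wind = -0.05 * -1.8 = 0.09 s
t_corrected = t_still + dt = 11.31 + (0.09)
t_corrected = 11.4 s

11.4 s


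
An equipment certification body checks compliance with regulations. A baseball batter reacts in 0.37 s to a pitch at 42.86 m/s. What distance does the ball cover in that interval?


d = v * t
d = 42.86 * 0.37
d = 15.8582 m

15.8582 m


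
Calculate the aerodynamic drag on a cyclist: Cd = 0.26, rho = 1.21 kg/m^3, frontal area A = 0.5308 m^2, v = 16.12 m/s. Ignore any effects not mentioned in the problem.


Fd = 0.5 * Cd * rho * A * v^2
Fd = 0.5 * 0.26 * 1.21 * 0.5308 * 16.12^2
v^2 = 259.8544
Fd = 0.5 * 0.26 * 1.21 * 0.5308 * 259.8544 = 21.6965 N

21.6965 N


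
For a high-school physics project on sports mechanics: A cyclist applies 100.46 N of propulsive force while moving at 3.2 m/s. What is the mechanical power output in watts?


P = F * v
P = 100.46 * 3.2
P = 321.472 W

321.472 W


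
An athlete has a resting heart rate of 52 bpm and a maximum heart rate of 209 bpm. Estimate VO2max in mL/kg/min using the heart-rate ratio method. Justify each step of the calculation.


VO2max = 15.3 * HRmax / HRrest
VO2max = 15.3 * 209 / 52
VO2max = 3197.7 / 52 = 61.4942 mL/kg/min

61.4942 mL/kg/min


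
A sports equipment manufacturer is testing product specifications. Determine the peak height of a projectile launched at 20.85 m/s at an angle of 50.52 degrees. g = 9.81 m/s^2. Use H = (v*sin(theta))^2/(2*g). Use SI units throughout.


H = (v*sin(theta))^2 / (2*g)
vy = v*sin(theta) = 20.85 * sin(50.52 deg) = 16.093 m/s
H = vy^2 / (2*g) = 258.9847 / (2*9.81)
H = 258.9847 / 19.62 = 13.2 m

13.2 m


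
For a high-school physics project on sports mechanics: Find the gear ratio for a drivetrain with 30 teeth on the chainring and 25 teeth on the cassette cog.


GR = front_teeth / rear_teeth
GR = 30 / 25
GR = 1.2

1.2


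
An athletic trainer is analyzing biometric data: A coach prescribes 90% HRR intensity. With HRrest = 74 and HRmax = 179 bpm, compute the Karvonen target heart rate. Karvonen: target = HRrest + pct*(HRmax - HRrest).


Target = HRrest + pct*(HRmax - HRrest)
Heart rate reserve = HRmax - HRrest = 179 - 74 = 105 bpm
Fraction = 90% = 0.9
Target = 74 + 0.9 * 105
Target = 74 + 94.5 = 168.5 bpm

168.5 bpm


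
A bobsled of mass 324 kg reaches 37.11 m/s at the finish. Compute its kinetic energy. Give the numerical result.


KE = 0.5 * m * v^2
KE = 0.5 * 324 * 37.11^2
KE = 0.5 * 324 * 1377.1521 = 223098.6402 J

223098.6402 J


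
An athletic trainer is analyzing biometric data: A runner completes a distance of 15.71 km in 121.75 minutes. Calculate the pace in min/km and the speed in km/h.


Pace = time / distance = 121.75 min / 15.71 km = 7.7498 min/km
Speed = distance / time_in_hours = 15.71 / 2.0292 hr
Speed = 7.7421 km/h

7.7498 min/km, 7.7421 km/h


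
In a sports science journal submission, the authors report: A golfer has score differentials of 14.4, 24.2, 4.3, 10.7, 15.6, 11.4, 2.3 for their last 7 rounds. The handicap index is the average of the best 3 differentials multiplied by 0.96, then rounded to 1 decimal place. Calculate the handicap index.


All differentials: 14.4, 24.2, 4.3, 10.7, 15.6, 11.4, 2.3
Sorted: 2.3, 4.3, 10.7, 11.4, 14.4, 15.6, 24.2
Best 3: 2.3, 4.3, 10.7
Average of best = 17.3 / 3 = 5.7667
Raw index = 5.7667 * 0.96 = 5.536
Handicap index = round(5.536, 1) = 5.5

5.5


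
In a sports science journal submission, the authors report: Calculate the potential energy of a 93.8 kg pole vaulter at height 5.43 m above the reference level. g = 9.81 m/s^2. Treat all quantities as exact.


PE = m * g * h
PE = 93.8 * 9.81 * 5.43
PE = 920.178 * 5.43 = 4996.5665 J

4996.5665 J


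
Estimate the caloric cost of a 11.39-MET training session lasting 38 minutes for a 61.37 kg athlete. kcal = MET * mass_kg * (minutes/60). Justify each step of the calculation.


kcal = MET * mass * time_hr
Convert time: 38 min = 0.6333 hr
kcal = 11.39 * 61.37 * 0.6333
kcal = 442.7027 kcal

442.7027 kcal


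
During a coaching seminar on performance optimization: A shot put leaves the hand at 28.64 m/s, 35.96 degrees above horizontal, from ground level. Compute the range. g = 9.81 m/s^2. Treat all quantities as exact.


R = v^2 * sin(2*theta) / g
Convert angle to radians: theta = 35.96 deg = 0.6276 rad
sin(2*theta) = sin(1.2552) = 0.9506
R = 28.64^2 * 0.9506 / 9.81
R = 820.2496 * 0.9506 / 9.81 = 79.4851 m

79.4851 m


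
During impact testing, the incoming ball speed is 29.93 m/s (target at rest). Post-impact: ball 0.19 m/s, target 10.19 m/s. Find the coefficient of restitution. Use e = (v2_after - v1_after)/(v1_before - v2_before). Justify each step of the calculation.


e = (v2_after - v1_after) / (v1_before - v2_before)
Numerator = 10.19 - 0.19 = 10
Denominator = 29.93 - 0 = 29.93
e = 10 / 29.93 = 0.3341

0.3341


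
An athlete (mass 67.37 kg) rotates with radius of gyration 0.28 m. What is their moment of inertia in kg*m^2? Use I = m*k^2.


I = m * k^2
I = 67.37 * 0.28^2
I = 67.37 * 0.0784 = 5.2818 kg*m^2

5.2818 kg*m^2


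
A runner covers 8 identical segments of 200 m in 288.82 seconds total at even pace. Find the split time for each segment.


Split time = total_time / n_laps = 288.82 / 8
Split time = 36.1025 s per lap

36.1025 s


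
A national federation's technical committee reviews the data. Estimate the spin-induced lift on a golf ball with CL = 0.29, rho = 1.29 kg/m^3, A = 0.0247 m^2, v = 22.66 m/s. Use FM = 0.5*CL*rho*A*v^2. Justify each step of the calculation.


FM = 0.5 * CL * rho * A * v^2
FM = 0.5 * 0.29 * 1.29 * 0.0247 * 22.66^2
v^2 = 513.4756
FM = 0.5 * 0.29 * 1.29 * 0.0247 * 513.4756 = 2.3723 N

2.3723 N


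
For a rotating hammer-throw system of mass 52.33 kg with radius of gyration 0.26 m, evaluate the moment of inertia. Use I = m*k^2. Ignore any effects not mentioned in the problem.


I = m * k^2
I = 52.33 * 0.26^2
I = 52.33 * 0.0676 = 3.5375 kg*m^2

3.5375 kg*m^2


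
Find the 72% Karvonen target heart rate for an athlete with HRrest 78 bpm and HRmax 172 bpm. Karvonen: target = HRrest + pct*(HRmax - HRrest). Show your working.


Target = HRrest + pct*(HRmax - HRrest)
Heart rate reserve = HRmax - HRrest = 172 - 78 = 94 bpm
Fraction = 72% = 0.72
Target = 78 + 0.72 * 94
Target = 78 + 67.68 = 145.68 bpm

145.68 bpm


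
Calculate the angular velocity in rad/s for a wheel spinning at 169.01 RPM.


omega = RPM * 2 * pi / 60
omega = 169.01 * 2 * 3.14159 / 60
omega = 1061.9211 / 60 = 17.6987 rad/s

17.6987 rad/s


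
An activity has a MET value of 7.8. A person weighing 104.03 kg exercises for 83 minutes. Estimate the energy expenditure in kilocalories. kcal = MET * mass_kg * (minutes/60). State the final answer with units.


kcal = MET * mass * time_hr
Convert time: 83 min = 1.3833 hr
kcal = 7.8 * 104.03 * 1.3833
kcal = 1122.4837 kcal

1122.4837 kcal


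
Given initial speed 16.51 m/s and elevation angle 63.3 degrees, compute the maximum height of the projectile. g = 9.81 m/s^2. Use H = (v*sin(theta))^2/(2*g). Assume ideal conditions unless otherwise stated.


H = (v*sin(theta))^2 / (2*g)
vy = v*sin(theta) = 16.51 * sin(63.3 deg) = 14.7496 m/s
H = vy^2 / (2*g) = 217.5496 / (2*9.81)
H = 217.5496 / 19.62 = 11.0882 m

11.0882 m


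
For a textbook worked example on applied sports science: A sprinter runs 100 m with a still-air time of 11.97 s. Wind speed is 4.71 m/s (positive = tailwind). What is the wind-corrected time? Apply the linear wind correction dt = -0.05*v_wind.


dt = -0.05 * v_wind = -0.05 * 4.71 = -0.2355 s
t_corrected = t_still + dt = 11.97 + (-0.2355)
t_corrected = 11.7345 s

11.7345 s


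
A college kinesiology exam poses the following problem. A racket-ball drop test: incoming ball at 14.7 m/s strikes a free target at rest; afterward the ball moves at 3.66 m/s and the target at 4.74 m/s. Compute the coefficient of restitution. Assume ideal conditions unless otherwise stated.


e = (v2_after - v1_after) / (v1_before - v2_before)
Numerator = 4.74 - 3.66 = 1.08
Denominator = 14.7 - 0 = 14.7
e = 1.08 / 14.7 = 0.0735

0.0735


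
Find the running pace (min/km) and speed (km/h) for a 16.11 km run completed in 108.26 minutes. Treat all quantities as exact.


Pace = time / distance = 108.26 min / 16.11 km = 6.72 min/km
Speed = distance / time_in_hours = 16.11 / 1.8043 hr
Speed = 8.9285 km/h

6.72 min/km, 8.9285 km/h


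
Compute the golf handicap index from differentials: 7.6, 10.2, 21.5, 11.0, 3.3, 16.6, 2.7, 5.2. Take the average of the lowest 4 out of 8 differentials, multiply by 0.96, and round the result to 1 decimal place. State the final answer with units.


All differentials: 7.6, 10.2, 21.5, 11.0, 3.3, 16.6, 2.7, 5.2
Sorted: 2.7, 3.3, 5.2, 7.6, 10.2, 11.0, 16.6, 21.5
Best 4: 2.7, 3.3, 5.2, 7.6
Average of best = 18.8 / 4 = 4.7
Raw index = 4.7 * 0.96 = 4.512
Handicap index = round(4.512, 1) = 4.5

4.5


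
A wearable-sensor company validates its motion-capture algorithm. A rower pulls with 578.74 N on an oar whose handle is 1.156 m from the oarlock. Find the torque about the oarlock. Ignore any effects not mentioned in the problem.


tau = F * d
tau = 578.74 * 1.156
tau = 669.0234 N*m

669.0234 N*m


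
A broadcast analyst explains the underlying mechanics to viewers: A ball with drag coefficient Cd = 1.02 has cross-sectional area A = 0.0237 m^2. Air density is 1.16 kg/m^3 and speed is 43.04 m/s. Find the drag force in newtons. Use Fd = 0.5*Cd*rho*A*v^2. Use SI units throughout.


Fd = 0.5 * Cd * rho * A * v^2
Fd = 0.5 * 1.02 * 1.16 * 0.0237 * 43.04^2
v^2 = 1852.4416
Fd = 0.5 * 1.02 * 1.16 * 0.0237 * 1852.4416 = 25.9729 N

25.9729 N


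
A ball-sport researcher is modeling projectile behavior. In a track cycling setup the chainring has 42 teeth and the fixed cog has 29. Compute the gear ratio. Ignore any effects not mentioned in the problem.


GR = front_teeth / rear_teeth
GR = 42 / 29
GR = 1.4483

1.4483


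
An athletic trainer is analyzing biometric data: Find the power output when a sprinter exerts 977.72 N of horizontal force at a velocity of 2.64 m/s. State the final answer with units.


P = F * v
P = 977.72 * 2.64
P = 2581.1808 W

2581.1808 W


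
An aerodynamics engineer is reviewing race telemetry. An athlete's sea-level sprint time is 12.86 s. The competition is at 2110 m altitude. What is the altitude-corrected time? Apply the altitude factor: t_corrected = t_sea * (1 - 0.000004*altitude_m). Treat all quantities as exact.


Correction factor = 1 - 0.000004 * 2110 = 0.99156
t_corrected = t_sea * factor = 12.86 * 0.99156
t_corrected = 12.7515 s

12.7515 s


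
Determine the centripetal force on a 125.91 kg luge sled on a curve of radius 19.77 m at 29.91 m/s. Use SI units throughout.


Fc = m * v^2 / r
v^2 = 29.91^2 = 894.6081
Fc = 125.91 * 894.6081 / 19.77
Fc = 112640.1059 / 19.77 = 5697.5269 N

5697.5269 N


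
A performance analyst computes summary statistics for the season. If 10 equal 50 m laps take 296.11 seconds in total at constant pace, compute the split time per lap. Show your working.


Split time = total_time / n_laps = 296.11 / 10
Split time = 29.611 s per lap

29.611 s


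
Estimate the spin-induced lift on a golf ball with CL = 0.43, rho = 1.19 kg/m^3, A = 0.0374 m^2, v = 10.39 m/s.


FM = 0.5 * CL * rho * A * v^2
FM = 0.5 * 0.43 * 1.19 * 0.0374 * 10.39^2
v^2 = 107.9521
FM = 0.5 * 0.43 * 1.19 * 0.0374 * 107.9521 = 1.033 N

1.033 N


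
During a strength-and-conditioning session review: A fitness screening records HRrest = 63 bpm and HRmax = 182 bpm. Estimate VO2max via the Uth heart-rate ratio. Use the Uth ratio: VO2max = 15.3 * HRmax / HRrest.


VO2max = 15.3 * HRmax / HRrest
VO2max = 15.3 * 182 / 63
VO2max = 2784.6 / 63 = 44.2 mL/kg/min

44.2 mL/kg/min


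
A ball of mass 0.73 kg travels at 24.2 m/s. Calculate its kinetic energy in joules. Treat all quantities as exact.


KE = 0.5 * m * v^2
KE = 0.5 * 0.73 * 24.2^2
KE = 0.5 * 0.73 * 585.64 = 213.7586 J

213.7586 J


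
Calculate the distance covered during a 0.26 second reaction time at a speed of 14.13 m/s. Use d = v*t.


d = v * t
d = 14.13 * 0.26
d = 3.6738 m

3.6738 m


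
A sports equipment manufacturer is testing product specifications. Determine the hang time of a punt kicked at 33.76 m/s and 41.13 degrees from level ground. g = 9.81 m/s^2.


T = 2*v*sin(theta)/g
sin(theta) = sin(41.13 deg) = 0.6578
T = 2*33.76*0.6578 / 9.81
T = 44.4126 / 9.81 = 4.5273 s

4.5273 s


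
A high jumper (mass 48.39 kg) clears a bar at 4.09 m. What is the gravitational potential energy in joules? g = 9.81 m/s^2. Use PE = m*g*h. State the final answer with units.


PE = m * g * h
PE = 48.39 * 9.81 * 4.09
PE = 474.7059 * 4.09 = 1941.5471 J

1941.5471 J


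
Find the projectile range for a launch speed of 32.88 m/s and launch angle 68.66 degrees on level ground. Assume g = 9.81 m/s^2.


R = v^2 * sin(2*theta) / g
Convert angle to radians: theta = 68.66 deg = 1.1983 rad
sin(2*theta) = sin(2.3967) = 0.6779
R = 32.88^2 * 0.6779 / 9.81
R = 1081.0944 * 0.6779 / 9.81 = 74.7072 m

74.7072 m


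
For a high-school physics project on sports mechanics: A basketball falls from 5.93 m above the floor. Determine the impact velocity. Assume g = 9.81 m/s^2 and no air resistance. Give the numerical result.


v = sqrt(2 * g * h)
v = sqrt(2 * 9.81 * 5.93)
v = sqrt(116.3466) = 10.7864 m/s

10.7864 m/s


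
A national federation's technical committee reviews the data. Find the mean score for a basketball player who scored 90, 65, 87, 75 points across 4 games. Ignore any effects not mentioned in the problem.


Average = sum / n
Sum = 317
Average = 317 / 4 = 79.25

79.25


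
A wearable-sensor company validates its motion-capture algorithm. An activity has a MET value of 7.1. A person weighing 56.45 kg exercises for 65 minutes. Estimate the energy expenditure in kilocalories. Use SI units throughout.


kcal = MET * mass * time_hr
Convert time: 65 min = 1.0833 hr
kcal = 7.1 * 56.45 * 1.0833
kcal = 434.1946 kcal

434.1946 kcal


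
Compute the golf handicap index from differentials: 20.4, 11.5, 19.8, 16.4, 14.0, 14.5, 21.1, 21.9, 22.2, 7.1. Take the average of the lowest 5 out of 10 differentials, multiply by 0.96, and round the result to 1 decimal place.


All differentials: 20.4, 11.5, 19.8, 16.4, 14.0, 14.5, 21.1, 21.9, 22.2, 7.1
Sorted: 7.1, 11.5, 14.0, 14.5, 16.4, 19.8, 20.4, 21.1, 21.9, 22.2
Best 5: 7.1, 11.5, 14.0, 14.5, 16.4
Average of best = 63.5 / 5 = 12.7
Raw index = 12.7 * 0.96 = 12.192
Handicap index = round(12.192, 1) = 12.2

12.2


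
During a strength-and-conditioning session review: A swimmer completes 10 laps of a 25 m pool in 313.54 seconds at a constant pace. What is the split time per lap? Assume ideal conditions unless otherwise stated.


Split time = total_time / n_laps = 313.54 / 10
Split time = 31.354 s per lap

31.354 s


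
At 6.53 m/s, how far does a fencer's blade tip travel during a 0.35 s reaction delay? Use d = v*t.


d = v * t
d = 6.53 * 0.35
d = 2.2855 m

2.2855 m


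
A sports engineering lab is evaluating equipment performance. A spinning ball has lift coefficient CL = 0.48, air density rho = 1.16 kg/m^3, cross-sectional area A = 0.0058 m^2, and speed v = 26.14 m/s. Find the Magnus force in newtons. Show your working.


FM = 0.5 * CL * rho * A * v^2
FM = 0.5 * 0.48 * 1.16 * 0.0058 * 26.14^2
v^2 = 683.2996
FM = 0.5 * 0.48 * 1.16 * 0.0058 * 683.2996 = 1.1033 N

1.1033 N


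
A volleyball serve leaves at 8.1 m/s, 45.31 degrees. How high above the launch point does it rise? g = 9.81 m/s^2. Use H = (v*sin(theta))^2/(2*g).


H = (v*sin(theta))^2 / (2*g)
vy = v*sin(theta) = 8.1 * sin(45.31 deg) = 5.7585 m/s
H = vy^2 / (2*g) = 33.16 / (2*9.81)
H = 33.16 / 19.62 = 1.6901 m

1.6901 m


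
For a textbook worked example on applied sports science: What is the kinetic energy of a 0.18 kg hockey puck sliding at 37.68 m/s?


KE = 0.5 * m * v^2
KE = 0.5 * 0.18 * 37.68^2
KE = 0.5 * 0.18 * 1419.7824 = 127.7804 J

127.7804 J


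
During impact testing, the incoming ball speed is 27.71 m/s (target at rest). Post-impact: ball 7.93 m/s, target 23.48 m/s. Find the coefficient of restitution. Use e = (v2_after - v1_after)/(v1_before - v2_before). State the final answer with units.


e = (v2_after - v1_after) / (v1_before - v2_before)
Numerator = 23.48 - 7.93 = 15.55
Denominator = 27.71 - 0 = 27.71
e = 15.55 / 27.71 = 0.5612

0.5612
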